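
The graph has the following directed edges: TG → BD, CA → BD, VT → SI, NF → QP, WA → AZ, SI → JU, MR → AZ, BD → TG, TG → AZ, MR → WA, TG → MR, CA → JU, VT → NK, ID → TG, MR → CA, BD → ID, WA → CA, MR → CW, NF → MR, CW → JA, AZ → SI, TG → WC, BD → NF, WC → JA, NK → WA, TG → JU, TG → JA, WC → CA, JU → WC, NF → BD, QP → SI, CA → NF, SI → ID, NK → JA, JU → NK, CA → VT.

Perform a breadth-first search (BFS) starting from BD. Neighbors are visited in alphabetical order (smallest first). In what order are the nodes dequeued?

Visit BD; enqueue ID, NF, TG → queue [ID, NF, TG]
Visit ID → queue [NF, TG]
Visit NF; enqueue MR, QP → queue [TG, MR, QP]
Visit TG; enqueue AZ, JA, JU, WC → queue [MR, QP, AZ, JA, JU, WC]
Visit MR; enqueue CA, CW, WA → queue [QP, AZ, JA, JU, WC, CA, CW, WA]
Visit QP; enqueue SI → queue [AZ, JA, JU, WC, CA, CW, WA, SI]
Visit AZ → queue [JA, JU, WC, CA, CW, WA, SI]
Visit JA → queue [JU, WC, CA, CW, WA, SI]
Visit JU; enqueue NK → queue [WC, CA, CW, WA, SI, NK]
Visit WC → queue [CA, CW, WA, SI, NK]
Visit CA; enqueue VT → queue [CW, WA, SI, NK, VT]
Visit CW → queue [WA, SI, NK, VT]
Visit WA → queue [SI, NK, VT]
Visit SI → queue [NK, VT]
Visit NK → queue [VT]
Visit VT → queue []

BD, ID, NF, TG, MR, QP, AZ, JA, JU, WC, CA, CW, WA, SI, NK, VT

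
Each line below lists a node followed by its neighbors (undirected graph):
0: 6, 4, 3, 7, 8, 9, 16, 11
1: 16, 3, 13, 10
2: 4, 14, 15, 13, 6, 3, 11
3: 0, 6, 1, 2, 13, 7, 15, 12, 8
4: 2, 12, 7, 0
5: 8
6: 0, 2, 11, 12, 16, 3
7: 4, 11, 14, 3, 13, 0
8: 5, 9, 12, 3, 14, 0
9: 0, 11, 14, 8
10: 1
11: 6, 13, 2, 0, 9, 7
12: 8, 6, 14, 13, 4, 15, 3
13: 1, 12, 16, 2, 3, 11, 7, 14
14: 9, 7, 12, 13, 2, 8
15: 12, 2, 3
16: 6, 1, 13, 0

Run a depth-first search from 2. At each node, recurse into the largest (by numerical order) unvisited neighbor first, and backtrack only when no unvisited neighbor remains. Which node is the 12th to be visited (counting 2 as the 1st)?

3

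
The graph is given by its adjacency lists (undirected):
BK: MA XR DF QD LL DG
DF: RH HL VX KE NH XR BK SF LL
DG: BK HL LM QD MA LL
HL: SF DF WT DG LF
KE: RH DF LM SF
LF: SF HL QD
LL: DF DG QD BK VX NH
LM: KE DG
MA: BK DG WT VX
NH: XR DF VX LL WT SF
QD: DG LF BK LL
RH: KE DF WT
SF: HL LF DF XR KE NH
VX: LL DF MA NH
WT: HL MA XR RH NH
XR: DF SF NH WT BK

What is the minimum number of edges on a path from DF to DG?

2

Level 0: DF
Level 1: BK, HL, KE, LL, NH, RH, SF, VX, XR
Level 2: DG, LF, LM, MA, QD, WT
DG first appears at level 2.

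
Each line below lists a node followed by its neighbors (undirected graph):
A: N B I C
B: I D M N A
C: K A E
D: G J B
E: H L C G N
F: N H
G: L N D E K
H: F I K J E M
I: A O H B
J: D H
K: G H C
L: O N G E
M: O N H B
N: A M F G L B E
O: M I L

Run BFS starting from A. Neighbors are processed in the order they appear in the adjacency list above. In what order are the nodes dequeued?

A -> N -> B -> I -> C -> M -> F -> G -> L -> E -> D -> O -> H -> K -> J

Visit A; enqueue N, B, I, C → queue [N, B, I, C]
Visit N; enqueue M, F, G, L, E → queue [B, I, C, M, F, G, L, E]
Visit B; enqueue D → queue [I, C, M, F, G, L, E, D]
Visit I; enqueue O, H → queue [C, M, F, G, L, E, D, O, H]
Visit C; enqueue K → queue [M, F, G, L, E, D, O, H, K]
Visit M → queue [F, G, L, E, D, O, H, K]
Visit F → queue [G, L, E, D, O, H, K]
Visit G → queue [L, E, D, O, H, K]
Visit L → queue [E, D, O, H, K]
Visit E → queue [D, O, H, K]
Visit D; enqueue J → queue [O, H, K, J]
Visit O → queue [H, K, J]
Visit H → queue [K, J]
Visit K → queue [J]
Visit J → queue []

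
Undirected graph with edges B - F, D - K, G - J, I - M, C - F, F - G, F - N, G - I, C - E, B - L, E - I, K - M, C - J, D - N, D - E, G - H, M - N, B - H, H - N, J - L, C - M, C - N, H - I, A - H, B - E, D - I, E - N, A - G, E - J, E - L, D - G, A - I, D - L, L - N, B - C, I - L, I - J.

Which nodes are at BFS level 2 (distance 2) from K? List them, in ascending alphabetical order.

Level 0: K
Level 1: D, M
Level 2: C, E, G, I, L, N
Level 3: A, B, F, H, J

C, E, G, I, L, N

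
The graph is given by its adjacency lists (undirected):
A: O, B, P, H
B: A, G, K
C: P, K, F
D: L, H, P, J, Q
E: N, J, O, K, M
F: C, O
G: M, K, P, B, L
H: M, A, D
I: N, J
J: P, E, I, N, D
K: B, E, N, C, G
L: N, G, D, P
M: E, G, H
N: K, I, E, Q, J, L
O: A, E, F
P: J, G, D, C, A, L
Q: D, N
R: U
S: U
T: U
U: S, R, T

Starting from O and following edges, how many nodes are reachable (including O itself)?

17

BFS from O visits: O, A, E, F, B, P, H, N, J, K, M, C, G, D, L, I, Q
Reachable nodes: 17 of 21 total.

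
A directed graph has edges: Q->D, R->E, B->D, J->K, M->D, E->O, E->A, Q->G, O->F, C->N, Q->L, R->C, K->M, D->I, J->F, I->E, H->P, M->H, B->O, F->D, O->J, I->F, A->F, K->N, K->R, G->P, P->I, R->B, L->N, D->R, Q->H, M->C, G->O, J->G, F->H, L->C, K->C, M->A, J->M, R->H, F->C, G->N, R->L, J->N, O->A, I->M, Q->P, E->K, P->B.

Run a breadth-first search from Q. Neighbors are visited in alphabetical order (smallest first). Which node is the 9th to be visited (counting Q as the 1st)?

N

Visit Q; enqueue D, G, H, L, P → queue [D, G, H, L, P]
Visit D; enqueue I, R → queue [G, H, L, P, I, R]
Visit G; enqueue N, O → queue [H, L, P, I, R, N, O]
Visit H → queue [L, P, I, R, N, O]
Visit L; enqueue C → queue [P, I, R, N, O, C]
Visit P; enqueue B → queue [I, R, N, O, C, B]
Visit I; enqueue E, F, M → queue [R, N, O, C, B, E, F, M]
Visit R → queue [N, O, C, B, E, F, M]
Visit N → queue [O, C, B, E, F, M]
Visit O; enqueue A, J → queue [C, B, E, F, M, A, J]
Visit C → queue [B, E, F, M, A, J]
Visit B → queue [E, F, M, A, J]
Visit E; enqueue K → queue [F, M, A, J, K]
Visit F → queue [M, A, J, K]
Visit M → queue [A, J, K]
Visit A → queue [J, K]
Visit J → queue [K]
Visit K → queue []

Visit order: Q, D, G, H, L, P, I, R, N, O, C, B, E, F, M, A, J, K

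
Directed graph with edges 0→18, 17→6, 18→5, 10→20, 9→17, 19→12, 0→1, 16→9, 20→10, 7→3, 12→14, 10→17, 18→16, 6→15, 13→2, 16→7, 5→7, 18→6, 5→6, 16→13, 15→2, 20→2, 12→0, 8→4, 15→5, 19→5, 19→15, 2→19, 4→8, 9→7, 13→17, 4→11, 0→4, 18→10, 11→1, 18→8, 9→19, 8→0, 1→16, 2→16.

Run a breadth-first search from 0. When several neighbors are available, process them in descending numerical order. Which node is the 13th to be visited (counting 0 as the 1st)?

7

Visit 0; enqueue 18, 4, 1 → queue [18, 4, 1]
Visit 18; enqueue 16, 10, 8, 6, 5 → queue [4, 1, 16, 10, 8, 6, 5]
Visit 4; enqueue 11 → queue [1, 16, 10, 8, 6, 5, 11]
Visit 1 → queue [16, 10, 8, 6, 5, 11]
Visit 16; enqueue 13, 9, 7 → queue [10, 8, 6, 5, 11, 13, 9, 7]
Visit 10; enqueue 20, 17 → queue [8, 6, 5, 11, 13, 9, 7, 20, 17]
Visit 8 → queue [6, 5, 11, 13, 9, 7, 20, 17]
Visit 6; enqueue 15 → queue [5, 11, 13, 9, 7, 20, 17, 15]
Visit 5 → queue [11, 13, 9, 7, 20, 17, 15]
Visit 11 → queue [13, 9, 7, 20, 17, 15]
Visit 13; enqueue 2 → queue [9, 7, 20, 17, 15, 2]
Visit 9; enqueue 19 → queue [7, 20, 17, 15, 2, 19]
Visit 7; enqueue 3 → queue [20, 17, 15, 2, 19, 3]
Visit 20 → queue [17, 15, 2, 19, 3]
Visit 17 → queue [15, 2, 19, 3]
Visit 15 → queue [2, 19, 3]
Visit 2 → queue [19, 3]
Visit 19; enqueue 12 → queue [3, 12]
Visit 3 → queue [12]
Visit 12; enqueue 14 → queue [14]
Visit 14 → queue []

Visit order: 0, 18, 4, 1, 16, 10, 8, 6, 5, 11, 13, 9, 7, 20, 17, 15, 2, 19, 3, 12, 14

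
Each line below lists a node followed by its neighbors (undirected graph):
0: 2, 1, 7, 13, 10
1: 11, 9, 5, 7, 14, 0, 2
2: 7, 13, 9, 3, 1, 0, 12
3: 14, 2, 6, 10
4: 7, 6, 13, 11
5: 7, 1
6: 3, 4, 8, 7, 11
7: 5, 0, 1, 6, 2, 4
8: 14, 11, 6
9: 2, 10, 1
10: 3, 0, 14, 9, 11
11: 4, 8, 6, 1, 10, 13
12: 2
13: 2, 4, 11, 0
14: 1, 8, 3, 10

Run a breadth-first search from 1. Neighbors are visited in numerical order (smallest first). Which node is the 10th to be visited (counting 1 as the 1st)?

13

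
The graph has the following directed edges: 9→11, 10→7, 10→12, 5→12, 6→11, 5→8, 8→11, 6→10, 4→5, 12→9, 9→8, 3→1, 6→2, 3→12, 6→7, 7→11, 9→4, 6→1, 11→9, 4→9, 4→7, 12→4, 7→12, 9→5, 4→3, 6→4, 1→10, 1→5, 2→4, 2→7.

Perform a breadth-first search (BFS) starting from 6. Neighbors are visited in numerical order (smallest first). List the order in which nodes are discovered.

6 -> 1 -> 2 -> 4 -> 7 -> 10 -> 11 -> 5 -> 3 -> 9 -> 12 -> 8

Visit 6; enqueue 1, 2, 4, 7, 10, 11 → queue [1, 2, 4, 7, 10, 11]
Visit 1; enqueue 5 → queue [2, 4, 7, 10, 11, 5]
Visit 2 → queue [4, 7, 10, 11, 5]
Visit 4; enqueue 3, 9 → queue [7, 10, 11, 5, 3, 9]
Visit 7; enqueue 12 → queue [10, 11, 5, 3, 9, 12]
Visit 10 → queue [11, 5, 3, 9, 12]
Visit 11 → queue [5, 3, 9, 12]
Visit 5; enqueue 8 → queue [3, 9, 12, 8]
Visit 3 → queue [9, 12, 8]
Visit 9 → queue [12, 8]
Visit 12 → queue [8]
Visit 8 → queue []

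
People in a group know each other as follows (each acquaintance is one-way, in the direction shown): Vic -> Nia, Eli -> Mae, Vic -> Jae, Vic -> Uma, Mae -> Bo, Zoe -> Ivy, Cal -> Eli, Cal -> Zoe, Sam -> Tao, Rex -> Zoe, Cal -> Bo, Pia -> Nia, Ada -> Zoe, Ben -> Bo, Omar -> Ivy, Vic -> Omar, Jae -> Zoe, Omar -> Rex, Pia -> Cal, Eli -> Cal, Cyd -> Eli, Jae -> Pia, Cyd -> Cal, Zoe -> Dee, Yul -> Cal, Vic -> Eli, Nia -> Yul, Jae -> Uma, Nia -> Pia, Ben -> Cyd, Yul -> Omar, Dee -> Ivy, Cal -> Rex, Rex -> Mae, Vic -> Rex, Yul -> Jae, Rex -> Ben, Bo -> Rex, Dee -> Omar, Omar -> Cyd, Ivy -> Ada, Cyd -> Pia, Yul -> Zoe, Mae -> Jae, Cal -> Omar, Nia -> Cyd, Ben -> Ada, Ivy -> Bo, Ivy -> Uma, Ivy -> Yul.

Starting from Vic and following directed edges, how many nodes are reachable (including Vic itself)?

BFS from Vic visits: Vic, Eli, Jae, Nia, Omar, Rex, Uma, Cal, Mae, Pia, Zoe, Cyd, Yul, Ivy, Ben, Bo, Dee, Ada
Reachable nodes: 18 of 20 total.

18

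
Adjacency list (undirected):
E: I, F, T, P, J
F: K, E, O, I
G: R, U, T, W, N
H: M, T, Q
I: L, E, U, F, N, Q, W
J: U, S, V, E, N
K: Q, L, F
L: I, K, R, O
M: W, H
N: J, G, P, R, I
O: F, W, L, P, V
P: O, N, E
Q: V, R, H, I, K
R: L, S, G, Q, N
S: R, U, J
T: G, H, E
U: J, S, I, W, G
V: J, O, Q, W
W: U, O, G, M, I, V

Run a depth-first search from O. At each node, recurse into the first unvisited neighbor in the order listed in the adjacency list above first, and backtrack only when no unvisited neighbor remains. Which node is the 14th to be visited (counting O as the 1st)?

Visit O
O → F
F → K
K → Q
Q → V
V → J
J → U
U → S
S → R
R → L
L → I
I → E
E → T
T → G
G → W
W → M
M → H
G → N
N → P

Visit order: O, F, K, Q, V, J, U, S, R, L, I, E, T, G, W, M, H, N, P

G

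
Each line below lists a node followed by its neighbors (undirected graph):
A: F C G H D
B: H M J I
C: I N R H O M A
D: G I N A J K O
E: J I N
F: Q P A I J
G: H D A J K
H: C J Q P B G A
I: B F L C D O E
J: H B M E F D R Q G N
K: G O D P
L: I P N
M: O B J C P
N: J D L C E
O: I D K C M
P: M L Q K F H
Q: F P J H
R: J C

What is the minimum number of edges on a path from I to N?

2

Level 0: I
Level 1: B, C, D, E, F, L, O
Level 2: A, G, H, J, K, M, N, P, Q, R
N first appears at level 2.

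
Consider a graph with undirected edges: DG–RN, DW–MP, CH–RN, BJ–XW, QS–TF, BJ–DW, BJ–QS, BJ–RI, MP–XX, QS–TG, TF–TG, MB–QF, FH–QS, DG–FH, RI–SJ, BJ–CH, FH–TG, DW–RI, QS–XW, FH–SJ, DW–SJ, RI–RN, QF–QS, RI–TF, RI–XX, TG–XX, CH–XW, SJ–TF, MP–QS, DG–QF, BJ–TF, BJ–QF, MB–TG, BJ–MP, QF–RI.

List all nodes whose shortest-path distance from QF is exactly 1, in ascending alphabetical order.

Level 0: QF
Level 1: BJ, DG, MB, QS, RI
Level 2: CH, DW, FH, MP, RN, SJ, TF, TG, XW, XX

BJ, DG, MB, QS, RI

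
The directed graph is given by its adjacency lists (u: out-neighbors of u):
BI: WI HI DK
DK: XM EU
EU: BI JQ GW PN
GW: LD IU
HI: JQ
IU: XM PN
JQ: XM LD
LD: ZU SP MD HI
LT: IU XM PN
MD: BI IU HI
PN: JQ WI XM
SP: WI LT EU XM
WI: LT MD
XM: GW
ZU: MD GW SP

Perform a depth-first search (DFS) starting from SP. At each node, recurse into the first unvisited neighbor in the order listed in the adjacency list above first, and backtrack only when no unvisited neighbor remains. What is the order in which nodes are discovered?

Visit SP
SP → WI
WI → LT
LT → IU
IU → XM
XM → GW
GW → LD
LD → ZU
ZU → MD
MD → BI
BI → HI
HI → JQ
BI → DK
DK → EU
EU → PN

SP -> WI -> LT -> IU -> XM -> GW -> LD -> ZU -> MD -> BI -> HI -> JQ -> DK -> EU -> PN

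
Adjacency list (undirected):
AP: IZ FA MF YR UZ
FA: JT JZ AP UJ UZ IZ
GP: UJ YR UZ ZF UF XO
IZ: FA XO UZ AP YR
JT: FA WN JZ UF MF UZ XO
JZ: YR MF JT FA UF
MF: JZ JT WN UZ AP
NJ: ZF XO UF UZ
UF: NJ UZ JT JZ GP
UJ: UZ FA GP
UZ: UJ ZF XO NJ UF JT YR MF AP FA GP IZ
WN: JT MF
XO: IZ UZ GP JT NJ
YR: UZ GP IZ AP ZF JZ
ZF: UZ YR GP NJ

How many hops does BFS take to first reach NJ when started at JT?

2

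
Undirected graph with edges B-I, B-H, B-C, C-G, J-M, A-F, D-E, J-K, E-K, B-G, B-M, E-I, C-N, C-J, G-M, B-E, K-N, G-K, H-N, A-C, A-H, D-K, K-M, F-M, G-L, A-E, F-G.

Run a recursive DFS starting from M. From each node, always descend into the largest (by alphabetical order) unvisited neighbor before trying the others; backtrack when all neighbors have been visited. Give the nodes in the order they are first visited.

Visit M
M → K
K → N
N → H
H → B
B → I
I → E
E → D
E → A
A → F
F → G
G → L
G → C
C → J

M → K → N → H → B → I → E → D → A → F → G → L → C → J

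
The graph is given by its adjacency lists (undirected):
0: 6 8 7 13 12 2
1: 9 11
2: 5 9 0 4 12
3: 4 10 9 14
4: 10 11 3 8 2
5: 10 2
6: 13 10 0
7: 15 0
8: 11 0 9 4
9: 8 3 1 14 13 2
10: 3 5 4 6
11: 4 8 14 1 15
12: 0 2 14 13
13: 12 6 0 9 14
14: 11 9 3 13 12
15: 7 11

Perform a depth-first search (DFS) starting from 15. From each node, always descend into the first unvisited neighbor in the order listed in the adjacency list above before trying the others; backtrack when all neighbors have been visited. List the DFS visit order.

Visit 15
15 → 7
7 → 0
0 → 6
6 → 13
13 → 12
12 → 2
2 → 5
5 → 10
10 → 3
3 → 4
4 → 11
11 → 8
8 → 9
9 → 1
9 → 14

15 7 0 6 13 12 2 5 10 3 4 11 8 9 1 14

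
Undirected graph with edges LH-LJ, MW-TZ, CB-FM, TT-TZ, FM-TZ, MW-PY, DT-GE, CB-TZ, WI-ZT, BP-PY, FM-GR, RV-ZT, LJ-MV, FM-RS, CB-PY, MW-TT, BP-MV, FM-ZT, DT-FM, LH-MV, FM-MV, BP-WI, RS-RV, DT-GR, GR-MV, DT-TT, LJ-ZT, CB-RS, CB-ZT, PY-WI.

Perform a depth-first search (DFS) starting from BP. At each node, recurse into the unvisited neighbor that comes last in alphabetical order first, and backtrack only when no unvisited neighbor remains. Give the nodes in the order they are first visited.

Visit BP
BP → WI
WI → ZT
ZT → RV
RV → RS
RS → FM
FM → TZ
TZ → TT
TT → MW
MW → PY
PY → CB
TT → DT
DT → GR
GR → MV
MV → LJ
LJ → LH
DT → GE

BP, WI, ZT, RV, RS, FM, TZ, TT, MW, PY, CB, DT, GR, MV, LJ, LH, GE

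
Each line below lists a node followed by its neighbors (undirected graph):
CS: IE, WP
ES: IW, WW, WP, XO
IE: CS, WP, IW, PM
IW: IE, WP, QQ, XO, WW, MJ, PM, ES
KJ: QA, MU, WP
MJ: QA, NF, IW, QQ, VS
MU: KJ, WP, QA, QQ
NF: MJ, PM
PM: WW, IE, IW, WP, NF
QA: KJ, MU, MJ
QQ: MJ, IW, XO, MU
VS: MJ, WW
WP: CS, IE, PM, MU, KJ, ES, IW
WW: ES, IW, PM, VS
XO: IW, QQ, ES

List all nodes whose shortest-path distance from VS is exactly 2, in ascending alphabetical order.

ES, IW, NF, PM, QA, QQ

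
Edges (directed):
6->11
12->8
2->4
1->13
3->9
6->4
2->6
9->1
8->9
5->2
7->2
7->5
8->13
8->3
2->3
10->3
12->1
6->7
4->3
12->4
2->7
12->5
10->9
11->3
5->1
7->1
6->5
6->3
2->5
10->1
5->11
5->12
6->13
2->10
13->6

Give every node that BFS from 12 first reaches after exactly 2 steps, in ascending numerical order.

2, 3, 9, 11, 13

Level 0: 12
Level 1: 1, 4, 5, 8
Level 2: 2, 3, 9, 11, 13
Level 3: 6, 7, 10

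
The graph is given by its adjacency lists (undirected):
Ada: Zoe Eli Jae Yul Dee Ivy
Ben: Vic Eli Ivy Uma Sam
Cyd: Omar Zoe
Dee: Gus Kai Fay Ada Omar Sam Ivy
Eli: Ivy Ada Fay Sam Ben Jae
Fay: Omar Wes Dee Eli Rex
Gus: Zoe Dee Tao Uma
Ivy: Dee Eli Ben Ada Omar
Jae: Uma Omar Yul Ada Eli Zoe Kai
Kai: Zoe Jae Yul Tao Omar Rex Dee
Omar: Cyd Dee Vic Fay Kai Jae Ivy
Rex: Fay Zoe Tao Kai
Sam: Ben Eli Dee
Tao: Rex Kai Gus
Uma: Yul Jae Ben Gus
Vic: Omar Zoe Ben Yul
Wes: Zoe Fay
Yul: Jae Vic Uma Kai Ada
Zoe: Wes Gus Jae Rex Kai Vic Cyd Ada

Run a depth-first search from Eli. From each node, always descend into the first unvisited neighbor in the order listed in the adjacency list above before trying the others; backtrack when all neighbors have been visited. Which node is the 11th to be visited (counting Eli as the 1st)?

Ben

Visit Eli
Eli → Ivy
Ivy → Dee
Dee → Gus
Gus → Zoe
Zoe → Wes
Wes → Fay
Fay → Omar
Omar → Cyd
Omar → Vic
Vic → Ben
Ben → Uma
Uma → Yul
Yul → Jae
Jae → Ada
Jae → Kai
Kai → Tao
Tao → Rex
Ben → Sam

Visit order: Eli, Ivy, Dee, Gus, Zoe, Wes, Fay, Omar, Cyd, Vic, Ben, Uma, Yul, Jae, Ada, Kai, Tao, Rex, Sam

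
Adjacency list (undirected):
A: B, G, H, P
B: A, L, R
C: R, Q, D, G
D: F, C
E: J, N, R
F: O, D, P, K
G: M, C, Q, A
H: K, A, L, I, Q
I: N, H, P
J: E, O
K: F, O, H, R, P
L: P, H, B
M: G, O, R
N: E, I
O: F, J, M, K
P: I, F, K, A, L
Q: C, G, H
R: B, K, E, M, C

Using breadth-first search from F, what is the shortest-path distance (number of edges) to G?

3

Level 0: F
Level 1: D, K, O, P
Level 2: A, C, H, I, J, L, M, R
Level 3: B, E, G, N, Q
G first appears at level 3.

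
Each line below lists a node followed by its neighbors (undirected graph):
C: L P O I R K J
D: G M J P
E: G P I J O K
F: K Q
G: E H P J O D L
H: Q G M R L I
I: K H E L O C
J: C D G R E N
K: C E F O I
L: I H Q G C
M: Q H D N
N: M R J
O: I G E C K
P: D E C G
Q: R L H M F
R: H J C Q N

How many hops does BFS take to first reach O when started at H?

2

Level 0: H
Level 1: G, I, L, M, Q, R
Level 2: C, D, E, F, J, K, N, O, P
O first appears at level 2.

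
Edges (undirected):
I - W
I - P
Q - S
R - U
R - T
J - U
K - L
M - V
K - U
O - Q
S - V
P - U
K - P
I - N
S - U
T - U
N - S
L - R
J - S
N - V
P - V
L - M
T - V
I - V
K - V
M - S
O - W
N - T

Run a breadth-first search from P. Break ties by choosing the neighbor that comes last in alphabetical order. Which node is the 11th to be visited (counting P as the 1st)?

Visit P; enqueue V, U, K, I → queue [V, U, K, I]
Visit V; enqueue T, S, N, M → queue [U, K, I, T, S, N, M]
Visit U; enqueue R, J → queue [K, I, T, S, N, M, R, J]
Visit K; enqueue L → queue [I, T, S, N, M, R, J, L]
Visit I; enqueue W → queue [T, S, N, M, R, J, L, W]
Visit T → queue [S, N, M, R, J, L, W]
Visit S; enqueue Q → queue [N, M, R, J, L, W, Q]
Visit N → queue [M, R, J, L, W, Q]
Visit M → queue [R, J, L, W, Q]
Visit R → queue [J, L, W, Q]
Visit J → queue [L, W, Q]
Visit L → queue [W, Q]
Visit W; enqueue O → queue [Q, O]
Visit Q → queue [O]
Visit O → queue []

Visit order: P, V, U, K, I, T, S, N, M, R, J, L, W, Q, O

J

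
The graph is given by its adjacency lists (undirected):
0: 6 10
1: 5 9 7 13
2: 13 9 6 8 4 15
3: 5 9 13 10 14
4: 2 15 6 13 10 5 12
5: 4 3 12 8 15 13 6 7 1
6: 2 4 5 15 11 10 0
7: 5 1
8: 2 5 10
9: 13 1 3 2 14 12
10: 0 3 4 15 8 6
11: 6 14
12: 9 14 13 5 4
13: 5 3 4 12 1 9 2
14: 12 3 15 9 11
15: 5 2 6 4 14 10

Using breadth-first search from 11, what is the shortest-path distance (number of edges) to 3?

Level 0: 11
Level 1: 6, 14
Level 2: 0, 2, 3, 4, 5, 9, 10, 12, 15
Level 3: 1, 7, 8, 13
3 first appears at level 2.

2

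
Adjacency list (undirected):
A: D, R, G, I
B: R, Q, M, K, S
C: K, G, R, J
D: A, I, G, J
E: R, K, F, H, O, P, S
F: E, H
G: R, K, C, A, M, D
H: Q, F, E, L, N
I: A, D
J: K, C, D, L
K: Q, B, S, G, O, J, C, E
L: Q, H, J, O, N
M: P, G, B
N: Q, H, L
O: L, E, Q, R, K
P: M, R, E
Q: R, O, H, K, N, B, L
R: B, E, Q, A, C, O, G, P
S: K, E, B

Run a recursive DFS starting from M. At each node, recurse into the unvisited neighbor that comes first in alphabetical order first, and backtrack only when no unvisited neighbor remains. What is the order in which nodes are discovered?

M -> B -> K -> C -> G -> A -> D -> I -> J -> L -> H -> E -> F -> O -> Q -> N -> R -> P -> S

Visit M
M → B
B → K
K → C
C → G
G → A
A → D
D → I
D → J
J → L
L → H
H → E
E → F
E → O
O → Q
Q → N
Q → R
R → P
E → S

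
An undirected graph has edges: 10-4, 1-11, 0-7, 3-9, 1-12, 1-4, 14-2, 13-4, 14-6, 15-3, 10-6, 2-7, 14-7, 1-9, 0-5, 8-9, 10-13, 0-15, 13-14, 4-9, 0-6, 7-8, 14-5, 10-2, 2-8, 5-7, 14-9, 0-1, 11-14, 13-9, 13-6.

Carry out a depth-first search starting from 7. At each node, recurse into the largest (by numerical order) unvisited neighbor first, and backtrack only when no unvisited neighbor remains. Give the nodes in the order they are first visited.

7, 14, 13, 10, 6, 0, 15, 3, 9, 8, 2, 4, 1, 12, 11, 5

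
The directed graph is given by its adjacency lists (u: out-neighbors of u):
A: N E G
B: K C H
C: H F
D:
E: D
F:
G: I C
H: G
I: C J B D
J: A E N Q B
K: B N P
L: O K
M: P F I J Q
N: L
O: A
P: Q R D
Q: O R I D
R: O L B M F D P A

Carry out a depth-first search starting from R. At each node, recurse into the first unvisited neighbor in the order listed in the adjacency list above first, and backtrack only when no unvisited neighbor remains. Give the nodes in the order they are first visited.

R -> O -> A -> N -> L -> K -> B -> C -> H -> G -> I -> J -> E -> D -> Q -> F -> P -> M

Visit R
R → O
O → A
A → N
N → L
L → K
K → B
B → C
C → H
H → G
G → I
I → J
J → E
E → D
J → Q
C → F
K → P
R → M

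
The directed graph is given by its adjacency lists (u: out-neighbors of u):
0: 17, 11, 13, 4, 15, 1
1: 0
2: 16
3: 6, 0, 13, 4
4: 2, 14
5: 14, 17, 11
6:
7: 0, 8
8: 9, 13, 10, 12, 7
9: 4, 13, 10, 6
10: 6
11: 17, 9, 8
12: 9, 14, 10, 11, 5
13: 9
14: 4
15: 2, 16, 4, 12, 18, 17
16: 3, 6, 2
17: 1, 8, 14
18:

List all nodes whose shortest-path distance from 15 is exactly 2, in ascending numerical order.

1, 3, 5, 6, 8, 9, 10, 11, 14

Level 0: 15
Level 1: 2, 4, 12, 16, 17, 18
Level 2: 1, 3, 5, 6, 8, 9, 10, 11, 14
Level 3: 0, 7, 13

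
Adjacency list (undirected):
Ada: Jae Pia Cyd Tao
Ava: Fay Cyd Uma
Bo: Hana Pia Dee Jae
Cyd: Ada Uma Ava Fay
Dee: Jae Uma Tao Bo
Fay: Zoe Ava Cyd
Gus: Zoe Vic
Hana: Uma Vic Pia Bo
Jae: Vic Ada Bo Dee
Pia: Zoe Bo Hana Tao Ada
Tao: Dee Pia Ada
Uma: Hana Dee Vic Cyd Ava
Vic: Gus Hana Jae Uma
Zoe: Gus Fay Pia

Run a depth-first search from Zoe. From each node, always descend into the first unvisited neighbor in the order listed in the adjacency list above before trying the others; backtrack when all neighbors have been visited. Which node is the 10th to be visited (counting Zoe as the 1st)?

Visit Zoe
Zoe → Gus
Gus → Vic
Vic → Hana
Hana → Uma
Uma → Dee
Dee → Jae
Jae → Ada
Ada → Pia
Pia → Bo
Pia → Tao
Ada → Cyd
Cyd → Ava
Ava → Fay

Visit order: Zoe, Gus, Vic, Hana, Uma, Dee, Jae, Ada, Pia, Bo, Tao, Cyd, Ava, Fay

Bo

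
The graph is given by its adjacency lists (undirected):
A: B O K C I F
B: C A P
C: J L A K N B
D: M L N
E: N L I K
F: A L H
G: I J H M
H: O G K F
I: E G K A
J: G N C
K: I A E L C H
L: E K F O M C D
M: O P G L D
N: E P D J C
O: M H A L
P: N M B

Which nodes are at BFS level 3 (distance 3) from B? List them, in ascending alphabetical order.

D, E, G, H

Level 0: B
Level 1: A, C, P
Level 2: F, I, J, K, L, M, N, O
Level 3: D, E, G, H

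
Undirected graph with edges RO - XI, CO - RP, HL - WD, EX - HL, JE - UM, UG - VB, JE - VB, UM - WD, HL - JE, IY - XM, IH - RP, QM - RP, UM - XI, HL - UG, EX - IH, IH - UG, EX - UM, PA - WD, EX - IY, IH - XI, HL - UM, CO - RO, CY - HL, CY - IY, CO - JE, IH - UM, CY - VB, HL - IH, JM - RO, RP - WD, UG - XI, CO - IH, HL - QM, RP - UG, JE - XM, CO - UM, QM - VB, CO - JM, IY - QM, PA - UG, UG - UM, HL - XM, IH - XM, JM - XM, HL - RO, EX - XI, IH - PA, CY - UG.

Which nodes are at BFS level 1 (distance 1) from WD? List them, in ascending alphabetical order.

Level 0: WD
Level 1: HL, PA, RP, UM
Level 2: CO, CY, EX, IH, JE, QM, RO, UG, XI, XM
Level 3: IY, JM, VB

HL, PA, RP, UM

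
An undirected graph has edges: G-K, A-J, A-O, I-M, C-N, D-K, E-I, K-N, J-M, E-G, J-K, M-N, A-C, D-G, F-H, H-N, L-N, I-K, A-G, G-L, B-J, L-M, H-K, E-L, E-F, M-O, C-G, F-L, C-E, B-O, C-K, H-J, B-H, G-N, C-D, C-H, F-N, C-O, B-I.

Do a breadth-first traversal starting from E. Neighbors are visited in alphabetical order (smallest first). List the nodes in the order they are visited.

E → C → F → G → I → L → A → D → H → K → N → O → B → M → J

Visit E; enqueue C, F, G, I, L → queue [C, F, G, I, L]
Visit C; enqueue A, D, H, K, N, O → queue [F, G, I, L, A, D, H, K, N, O]
Visit F → queue [G, I, L, A, D, H, K, N, O]
Visit G → queue [I, L, A, D, H, K, N, O]
Visit I; enqueue B, M → queue [L, A, D, H, K, N, O, B, M]
Visit L → queue [A, D, H, K, N, O, B, M]
Visit A; enqueue J → queue [D, H, K, N, O, B, M, J]
Visit D → queue [H, K, N, O, B, M, J]
Visit H → queue [K, N, O, B, M, J]
Visit K → queue [N, O, B, M, J]
Visit N → queue [O, B, M, J]
Visit O → queue [B, M, J]
Visit B → queue [M, J]
Visit M → queue [J]
Visit J → queue []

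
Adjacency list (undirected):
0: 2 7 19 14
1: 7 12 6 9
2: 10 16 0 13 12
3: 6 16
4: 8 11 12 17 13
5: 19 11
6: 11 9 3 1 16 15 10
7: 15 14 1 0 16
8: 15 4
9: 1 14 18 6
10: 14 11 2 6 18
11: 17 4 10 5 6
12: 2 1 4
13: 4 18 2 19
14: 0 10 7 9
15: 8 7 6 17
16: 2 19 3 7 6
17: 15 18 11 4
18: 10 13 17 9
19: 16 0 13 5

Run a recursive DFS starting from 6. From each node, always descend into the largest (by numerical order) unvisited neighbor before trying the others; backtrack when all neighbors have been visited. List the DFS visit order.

Visit 6
6 → 16
16 → 19
19 → 13
13 → 18
18 → 17
17 → 15
15 → 8
8 → 4
4 → 12
12 → 2
2 → 10
10 → 14
14 → 9
9 → 1
1 → 7
7 → 0
10 → 11
11 → 5
16 → 3

6, 16, 19, 13, 18, 17, 15, 8, 4, 12, 2, 10, 14, 9, 1, 7, 0, 11, 5, 3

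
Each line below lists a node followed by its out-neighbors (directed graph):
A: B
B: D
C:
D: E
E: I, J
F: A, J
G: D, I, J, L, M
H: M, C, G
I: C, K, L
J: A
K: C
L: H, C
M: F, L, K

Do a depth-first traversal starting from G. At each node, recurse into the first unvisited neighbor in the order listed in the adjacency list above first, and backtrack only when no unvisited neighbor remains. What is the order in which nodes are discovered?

Visit G
G → D
D → E
E → I
I → C
I → K
I → L
L → H
H → M
M → F
F → A
A → B
F → J

G, D, E, I, C, K, L, H, M, F, A, B, J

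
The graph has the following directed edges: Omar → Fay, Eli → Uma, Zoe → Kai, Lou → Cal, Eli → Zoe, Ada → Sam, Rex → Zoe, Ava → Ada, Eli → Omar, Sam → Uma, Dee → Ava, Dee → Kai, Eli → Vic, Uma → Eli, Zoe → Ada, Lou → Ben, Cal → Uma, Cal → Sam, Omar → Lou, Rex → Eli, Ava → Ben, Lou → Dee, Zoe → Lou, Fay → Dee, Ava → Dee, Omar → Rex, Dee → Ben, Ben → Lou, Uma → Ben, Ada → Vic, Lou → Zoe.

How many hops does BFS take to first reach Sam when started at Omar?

Level 0: Omar
Level 1: Fay, Lou, Rex
Level 2: Ben, Cal, Dee, Eli, Zoe
Level 3: Ada, Ava, Kai, Sam, Uma, Vic
Sam first appears at level 3.

3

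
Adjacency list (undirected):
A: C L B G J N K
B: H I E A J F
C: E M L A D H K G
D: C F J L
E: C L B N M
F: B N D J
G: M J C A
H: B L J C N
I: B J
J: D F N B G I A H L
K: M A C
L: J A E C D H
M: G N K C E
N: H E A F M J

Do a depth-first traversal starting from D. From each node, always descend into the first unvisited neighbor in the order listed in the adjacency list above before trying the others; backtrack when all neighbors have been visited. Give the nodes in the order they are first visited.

D → C → E → L → J → F → B → H → N → A → G → M → K → I

Visit D
D → C
C → E
E → L
L → J
J → F
F → B
B → H
H → N
N → A
A → G
G → M
M → K
B → I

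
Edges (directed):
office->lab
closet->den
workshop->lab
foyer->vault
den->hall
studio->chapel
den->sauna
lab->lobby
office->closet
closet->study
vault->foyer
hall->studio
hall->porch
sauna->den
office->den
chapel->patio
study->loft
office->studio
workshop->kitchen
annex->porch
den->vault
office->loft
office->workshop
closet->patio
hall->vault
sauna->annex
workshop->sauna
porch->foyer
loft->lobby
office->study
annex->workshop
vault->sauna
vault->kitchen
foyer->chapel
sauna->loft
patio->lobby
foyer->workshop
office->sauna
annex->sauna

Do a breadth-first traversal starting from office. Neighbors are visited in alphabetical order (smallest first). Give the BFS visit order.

Visit office; enqueue closet, den, lab, loft, sauna, studio, study, workshop → queue [closet, den, lab, loft, sauna, studio, study, workshop]
Visit closet; enqueue patio → queue [den, lab, loft, sauna, studio, study, workshop, patio]
Visit den; enqueue hall, vault → queue [lab, loft, sauna, studio, study, workshop, patio, hall, vault]
Visit lab; enqueue lobby → queue [loft, sauna, studio, study, workshop, patio, hall, vault, lobby]
Visit loft → queue [sauna, studio, study, workshop, patio, hall, vault, lobby]
Visit sauna; enqueue annex → queue [studio, study, workshop, patio, hall, vault, lobby, annex]
Visit studio; enqueue chapel → queue [study, workshop, patio, hall, vault, lobby, annex, chapel]
Visit study → queue [workshop, patio, hall, vault, lobby, annex, chapel]
Visit workshop; enqueue kitchen → queue [patio, hall, vault, lobby, annex, chapel, kitchen]
Visit patio → queue [hall, vault, lobby, annex, chapel, kitchen]
Visit hall; enqueue porch → queue [vault, lobby, annex, chapel, kitchen, porch]
Visit vault; enqueue foyer → queue [lobby, annex, chapel, kitchen, porch, foyer]
Visit lobby → queue [annex, chapel, kitchen, porch, foyer]
Visit annex → queue [chapel, kitchen, porch, foyer]
Visit chapel → queue [kitchen, porch, foyer]
Visit kitchen → queue [porch, foyer]
Visit porch → queue [foyer]
Visit foyer → queue []

office closet den lab loft sauna studio study workshop patio hall vault lobby annex chapel kitchen porch foyer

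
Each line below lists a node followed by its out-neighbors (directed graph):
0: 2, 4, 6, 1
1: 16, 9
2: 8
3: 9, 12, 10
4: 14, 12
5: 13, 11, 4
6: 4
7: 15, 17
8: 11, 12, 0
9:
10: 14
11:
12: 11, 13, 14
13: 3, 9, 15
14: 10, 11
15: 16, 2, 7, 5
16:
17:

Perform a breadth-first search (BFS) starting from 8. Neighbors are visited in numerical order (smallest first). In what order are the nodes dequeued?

8, 0, 11, 12, 1, 2, 4, 6, 13, 14, 9, 16, 3, 15, 10, 5, 7, 17

Visit 8; enqueue 0, 11, 12 → queue [0, 11, 12]
Visit 0; enqueue 1, 2, 4, 6 → queue [11, 12, 1, 2, 4, 6]
Visit 11 → queue [12, 1, 2, 4, 6]
Visit 12; enqueue 13, 14 → queue [1, 2, 4, 6, 13, 14]
Visit 1; enqueue 9, 16 → queue [2, 4, 6, 13, 14, 9, 16]
Visit 2 → queue [4, 6, 13, 14, 9, 16]
Visit 4 → queue [6, 13, 14, 9, 16]
Visit 6 → queue [13, 14, 9, 16]
Visit 13; enqueue 3, 15 → queue [14, 9, 16, 3, 15]
Visit 14; enqueue 10 → queue [9, 16, 3, 15, 10]
Visit 9 → queue [16, 3, 15, 10]
Visit 16 → queue [3, 15, 10]
Visit 3 → queue [15, 10]
Visit 15; enqueue 5, 7 → queue [10, 5, 7]
Visit 10 → queue [5, 7]
Visit 5 → queue [7]
Visit 7; enqueue 17 → queue [17]
Visit 17 → queue []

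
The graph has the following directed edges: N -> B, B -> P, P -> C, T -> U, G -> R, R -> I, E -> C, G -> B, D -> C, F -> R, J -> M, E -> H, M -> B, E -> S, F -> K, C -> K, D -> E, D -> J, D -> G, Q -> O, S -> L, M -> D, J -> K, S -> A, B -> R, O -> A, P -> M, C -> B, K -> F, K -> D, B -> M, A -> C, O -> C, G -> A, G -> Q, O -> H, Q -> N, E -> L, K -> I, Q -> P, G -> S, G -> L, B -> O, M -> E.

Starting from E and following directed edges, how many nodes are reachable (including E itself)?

BFS from E visits: E, S, L, H, C, A, K, B, I, F, D, R, P, O, M, J, G, Q, N
Reachable nodes: 19 of 21 total.

19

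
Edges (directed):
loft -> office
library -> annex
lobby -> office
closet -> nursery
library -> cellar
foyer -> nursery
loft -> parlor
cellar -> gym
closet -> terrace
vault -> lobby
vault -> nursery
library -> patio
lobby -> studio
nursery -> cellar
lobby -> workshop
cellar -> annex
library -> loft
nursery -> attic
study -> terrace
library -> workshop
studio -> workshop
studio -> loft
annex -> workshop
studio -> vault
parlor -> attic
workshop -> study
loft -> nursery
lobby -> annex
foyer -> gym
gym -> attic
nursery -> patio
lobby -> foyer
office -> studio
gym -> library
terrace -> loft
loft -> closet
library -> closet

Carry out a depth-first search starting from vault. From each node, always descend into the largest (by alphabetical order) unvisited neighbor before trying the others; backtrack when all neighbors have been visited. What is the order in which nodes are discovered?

vault nursery patio cellar gym library workshop study terrace loft parlor attic office studio closet annex lobby foyer

Visit vault
vault → nursery
nursery → patio
nursery → cellar
cellar → gym
gym → library
library → workshop
workshop → study
study → terrace
terrace → loft
loft → parlor
parlor → attic
loft → office
office → studio
loft → closet
library → annex
vault → lobby
lobby → foyer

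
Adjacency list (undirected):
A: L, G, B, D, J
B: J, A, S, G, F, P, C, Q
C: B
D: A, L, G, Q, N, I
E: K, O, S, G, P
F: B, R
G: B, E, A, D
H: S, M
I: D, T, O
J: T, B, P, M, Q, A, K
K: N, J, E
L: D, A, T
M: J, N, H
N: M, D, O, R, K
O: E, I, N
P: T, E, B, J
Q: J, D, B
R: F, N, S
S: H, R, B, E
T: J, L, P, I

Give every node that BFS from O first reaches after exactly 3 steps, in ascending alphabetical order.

A, B, F, H, J, L, Q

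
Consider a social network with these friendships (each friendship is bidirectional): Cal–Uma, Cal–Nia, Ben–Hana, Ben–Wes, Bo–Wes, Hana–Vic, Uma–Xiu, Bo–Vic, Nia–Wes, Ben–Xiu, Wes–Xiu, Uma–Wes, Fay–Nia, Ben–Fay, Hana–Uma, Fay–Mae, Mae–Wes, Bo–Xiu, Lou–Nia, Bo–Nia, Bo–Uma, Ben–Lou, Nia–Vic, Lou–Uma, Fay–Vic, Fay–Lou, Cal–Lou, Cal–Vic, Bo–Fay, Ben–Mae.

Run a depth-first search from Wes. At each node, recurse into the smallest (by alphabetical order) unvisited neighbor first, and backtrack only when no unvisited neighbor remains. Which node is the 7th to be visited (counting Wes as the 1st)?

Lou

Visit Wes
Wes → Ben
Ben → Fay
Fay → Bo
Bo → Nia
Nia → Cal
Cal → Lou
Lou → Uma
Uma → Hana
Hana → Vic
Uma → Xiu
Fay → Mae

Visit order: Wes, Ben, Fay, Bo, Nia, Cal, Lou, Uma, Hana, Vic, Xiu, Mae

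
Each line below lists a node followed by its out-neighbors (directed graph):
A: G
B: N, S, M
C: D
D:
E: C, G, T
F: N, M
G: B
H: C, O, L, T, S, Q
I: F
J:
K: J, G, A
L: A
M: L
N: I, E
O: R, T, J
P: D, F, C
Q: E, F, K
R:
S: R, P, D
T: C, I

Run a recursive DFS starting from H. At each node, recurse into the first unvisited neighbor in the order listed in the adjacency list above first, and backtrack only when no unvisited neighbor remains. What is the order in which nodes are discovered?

H -> C -> D -> O -> R -> T -> I -> F -> N -> E -> G -> B -> S -> P -> M -> L -> A -> J -> Q -> K

Visit H
H → C
C → D
H → O
O → R
O → T
T → I
I → F
F → N
N → E
E → G
G → B
B → S
S → P
B → M
M → L
L → A
O → J
H → Q
Q → K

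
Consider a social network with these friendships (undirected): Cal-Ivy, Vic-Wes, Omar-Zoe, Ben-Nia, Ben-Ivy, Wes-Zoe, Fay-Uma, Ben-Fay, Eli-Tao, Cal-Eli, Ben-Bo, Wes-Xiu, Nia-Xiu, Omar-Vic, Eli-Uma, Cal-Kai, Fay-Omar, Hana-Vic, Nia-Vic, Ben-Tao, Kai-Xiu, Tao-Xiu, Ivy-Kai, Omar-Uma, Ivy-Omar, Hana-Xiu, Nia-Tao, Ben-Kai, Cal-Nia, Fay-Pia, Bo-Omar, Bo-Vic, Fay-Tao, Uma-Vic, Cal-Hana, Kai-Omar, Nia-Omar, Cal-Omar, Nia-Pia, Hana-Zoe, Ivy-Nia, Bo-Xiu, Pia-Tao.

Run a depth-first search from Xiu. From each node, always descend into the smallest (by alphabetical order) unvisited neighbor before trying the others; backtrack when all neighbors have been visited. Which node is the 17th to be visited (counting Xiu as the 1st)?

Uma

Visit Xiu
Xiu → Bo
Bo → Ben
Ben → Fay
Fay → Omar
Omar → Cal
Cal → Eli
Eli → Tao
Tao → Nia
Nia → Ivy
Ivy → Kai
Nia → Pia
Nia → Vic
Vic → Hana
Hana → Zoe
Zoe → Wes
Vic → Uma

Visit order: Xiu, Bo, Ben, Fay, Omar, Cal, Eli, Tao, Nia, Ivy, Kai, Pia, Vic, Hana, Zoe, Wes, Uma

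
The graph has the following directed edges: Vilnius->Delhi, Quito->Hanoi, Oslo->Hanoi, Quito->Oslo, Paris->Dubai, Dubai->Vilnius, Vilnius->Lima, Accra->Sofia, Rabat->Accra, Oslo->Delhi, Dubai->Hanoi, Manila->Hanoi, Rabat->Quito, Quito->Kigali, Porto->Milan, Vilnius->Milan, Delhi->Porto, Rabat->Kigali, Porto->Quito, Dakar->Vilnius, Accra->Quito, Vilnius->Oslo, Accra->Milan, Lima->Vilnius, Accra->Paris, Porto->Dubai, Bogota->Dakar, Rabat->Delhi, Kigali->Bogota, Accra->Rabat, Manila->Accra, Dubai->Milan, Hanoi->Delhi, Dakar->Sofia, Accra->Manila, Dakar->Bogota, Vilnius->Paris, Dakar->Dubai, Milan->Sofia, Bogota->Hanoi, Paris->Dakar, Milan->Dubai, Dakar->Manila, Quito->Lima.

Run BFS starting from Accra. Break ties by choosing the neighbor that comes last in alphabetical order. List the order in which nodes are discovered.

Visit Accra; enqueue Sofia, Rabat, Quito, Paris, Milan, Manila → queue [Sofia, Rabat, Quito, Paris, Milan, Manila]
Visit Sofia → queue [Rabat, Quito, Paris, Milan, Manila]
Visit Rabat; enqueue Kigali, Delhi → queue [Quito, Paris, Milan, Manila, Kigali, Delhi]
Visit Quito; enqueue Oslo, Lima, Hanoi → queue [Paris, Milan, Manila, Kigali, Delhi, Oslo, Lima, Hanoi]
Visit Paris; enqueue Dubai, Dakar → queue [Milan, Manila, Kigali, Delhi, Oslo, Lima, Hanoi, Dubai, Dakar]
Visit Milan → queue [Manila, Kigali, Delhi, Oslo, Lima, Hanoi, Dubai, Dakar]
Visit Manila → queue [Kigali, Delhi, Oslo, Lima, Hanoi, Dubai, Dakar]
Visit Kigali; enqueue Bogota → queue [Delhi, Oslo, Lima, Hanoi, Dubai, Dakar, Bogota]
Visit Delhi; enqueue Porto → queue [Oslo, Lima, Hanoi, Dubai, Dakar, Bogota, Porto]
Visit Oslo → queue [Lima, Hanoi, Dubai, Dakar, Bogota, Porto]
Visit Lima; enqueue Vilnius → queue [Hanoi, Dubai, Dakar, Bogota, Porto, Vilnius]
Visit Hanoi → queue [Dubai, Dakar, Bogota, Porto, Vilnius]
Visit Dubai → queue [Dakar, Bogota, Porto, Vilnius]
Visit Dakar → queue [Bogota, Porto, Vilnius]
Visit Bogota → queue [Porto, Vilnius]
Visit Porto → queue [Vilnius]
Visit Vilnius → queue []

Accra, Sofia, Rabat, Quito, Paris, Milan, Manila, Kigali, Delhi, Oslo, Lima, Hanoi, Dubai, Dakar, Bogota, Porto, Vilnius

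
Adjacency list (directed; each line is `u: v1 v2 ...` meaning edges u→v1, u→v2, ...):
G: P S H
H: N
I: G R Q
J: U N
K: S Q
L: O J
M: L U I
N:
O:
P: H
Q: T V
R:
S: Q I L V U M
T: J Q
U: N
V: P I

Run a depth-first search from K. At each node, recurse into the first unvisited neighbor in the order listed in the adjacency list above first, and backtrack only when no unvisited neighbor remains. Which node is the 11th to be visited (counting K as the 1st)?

Visit K
K → S
S → Q
Q → T
T → J
J → U
U → N
Q → V
V → P
P → H
V → I
I → G
I → R
S → L
L → O
S → M

Visit order: K, S, Q, T, J, U, N, V, P, H, I, G, R, L, O, M

I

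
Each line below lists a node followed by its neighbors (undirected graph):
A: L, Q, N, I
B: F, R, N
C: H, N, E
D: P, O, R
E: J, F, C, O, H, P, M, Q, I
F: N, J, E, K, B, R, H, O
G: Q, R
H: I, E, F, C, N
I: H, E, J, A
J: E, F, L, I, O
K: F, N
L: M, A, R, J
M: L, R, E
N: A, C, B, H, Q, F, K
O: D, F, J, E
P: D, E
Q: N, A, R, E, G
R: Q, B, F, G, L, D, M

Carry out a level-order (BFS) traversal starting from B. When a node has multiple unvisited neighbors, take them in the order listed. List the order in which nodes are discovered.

Visit B; enqueue F, R, N → queue [F, R, N]
Visit F; enqueue J, E, K, H, O → queue [R, N, J, E, K, H, O]
Visit R; enqueue Q, G, L, D, M → queue [N, J, E, K, H, O, Q, G, L, D, M]
Visit N; enqueue A, C → queue [J, E, K, H, O, Q, G, L, D, M, A, C]
Visit J; enqueue I → queue [E, K, H, O, Q, G, L, D, M, A, C, I]
Visit E; enqueue P → queue [K, H, O, Q, G, L, D, M, A, C, I, P]
Visit K → queue [H, O, Q, G, L, D, M, A, C, I, P]
Visit H → queue [O, Q, G, L, D, M, A, C, I, P]
Visit O → queue [Q, G, L, D, M, A, C, I, P]
Visit Q → queue [G, L, D, M, A, C, I, P]
Visit G → queue [L, D, M, A, C, I, P]
Visit L → queue [D, M, A, C, I, P]
Visit D → queue [M, A, C, I, P]
Visit M → queue [A, C, I, P]
Visit A → queue [C, I, P]
Visit C → queue [I, P]
Visit I → queue [P]
Visit P → queue []

B -> F -> R -> N -> J -> E -> K -> H -> O -> Q -> G -> L -> D -> M -> A -> C -> I -> P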